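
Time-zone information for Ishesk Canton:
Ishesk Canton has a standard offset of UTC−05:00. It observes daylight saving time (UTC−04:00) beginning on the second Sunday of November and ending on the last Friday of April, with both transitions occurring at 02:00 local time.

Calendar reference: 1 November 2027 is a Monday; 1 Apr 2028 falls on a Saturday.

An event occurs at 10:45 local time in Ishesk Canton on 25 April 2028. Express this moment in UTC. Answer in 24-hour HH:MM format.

1 November 2027 is a Monday, so the first Sunday is November 7 and the second is November 14.
1 April 2028 is a Saturday, so Fridays fall on 7, 14, 21, 28; the last is April 28.
25 April 2028 lies within the daylight-saving period (14 November 2027 – 28 April 2028), so Ishesk Canton is on daylight time, UTC−04:00.
10:45 local + 4h = 14:45 UTC.

14:45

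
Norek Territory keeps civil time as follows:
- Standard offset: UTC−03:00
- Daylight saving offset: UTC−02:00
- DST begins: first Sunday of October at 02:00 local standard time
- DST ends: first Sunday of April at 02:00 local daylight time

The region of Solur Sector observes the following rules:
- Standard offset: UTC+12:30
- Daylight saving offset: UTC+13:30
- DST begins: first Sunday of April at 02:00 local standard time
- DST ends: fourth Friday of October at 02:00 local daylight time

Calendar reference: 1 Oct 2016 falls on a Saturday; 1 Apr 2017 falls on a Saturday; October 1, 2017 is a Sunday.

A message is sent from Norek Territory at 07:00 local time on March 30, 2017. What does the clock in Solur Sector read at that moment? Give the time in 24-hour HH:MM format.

21:30

1 October 2016 is a Saturday, so the first Sunday is October 2.
1 April 2017 is a Saturday, so the first Sunday is April 2.
Daylight saving runs 2 October 2016 – 2 April 2017; March 30, 2017 is inside that window, so Norek Territory is at UTC−02:00.
07:00 Norek Territory + 2h = 09:00 UTC.
1 April 2017 is a Saturday, so the first Sunday is April 2.
1 October 2017 is a Sunday, so the first Friday is October 6 and the fourth is October 27.
At the standard offset (UTC+12:30), 09:00 UTC + 12h30m = 21:30 Solur Sector standard time.
The standard-time date in Solur Sector, March 30, 2017, is outside the daylight-saving period (2 April – 27 October), so Solur Sector is on standard time, UTC+12:30.
09:00 UTC + 12h30m = 21:30 Solur Sector.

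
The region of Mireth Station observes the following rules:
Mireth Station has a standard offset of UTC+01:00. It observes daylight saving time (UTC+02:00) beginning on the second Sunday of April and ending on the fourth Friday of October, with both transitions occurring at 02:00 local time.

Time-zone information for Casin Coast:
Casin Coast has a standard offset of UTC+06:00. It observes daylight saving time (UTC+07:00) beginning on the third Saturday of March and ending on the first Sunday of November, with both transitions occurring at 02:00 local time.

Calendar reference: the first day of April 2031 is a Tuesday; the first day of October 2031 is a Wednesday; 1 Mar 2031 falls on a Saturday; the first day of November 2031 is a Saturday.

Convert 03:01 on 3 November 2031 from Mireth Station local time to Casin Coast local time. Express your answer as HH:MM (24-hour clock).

08:01

1 April 2031 is a Tuesday, so the first Sunday is April 6 and the second is April 13.
1 October 2031 is a Wednesday, so the first Friday is October 3 and the fourth is October 24.
3 November 2031 is outside the daylight-saving period (13 April – 24 October), so Mireth Station is on standard time, UTC+01:00.
03:01 Mireth Station − 1h = 02:01 UTC.
1 March 2031 is a Saturday, so the first Saturday is March 1 and the third is March 15.
1 November 2031 is a Saturday, so the first Sunday is November 2.
At the standard offset (UTC+06:00), 02:01 UTC + 6h = 08:01 Casin Coast standard time.
The standard-time date in Casin Coast, 3 November 2031, does not fall between 15 March and 2 November, so daylight saving is not in effect and Casin Coast is at UTC+06:00.
02:01 UTC + 6h = 08:01 Casin Coast.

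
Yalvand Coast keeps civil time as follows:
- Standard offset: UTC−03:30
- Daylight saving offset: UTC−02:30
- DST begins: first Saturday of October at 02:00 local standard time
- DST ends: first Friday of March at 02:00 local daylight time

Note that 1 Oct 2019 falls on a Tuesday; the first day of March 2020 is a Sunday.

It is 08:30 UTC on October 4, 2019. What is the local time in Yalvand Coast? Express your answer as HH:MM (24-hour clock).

05:00

1 October 2019 is a Tuesday, so the first Saturday is October 5.
1 March 2020 is a Sunday, so the first Friday is March 6.
At the standard offset (UTC−03:30), 08:30 UTC − 3h30m = 05:00 Yalvand Coast standard time.
Daylight saving runs 5 October 2019 – 6 March 2020; the standard-time date in Yalvand Coast, October 4, 2019, is outside that window, so Yalvand Coast is on standard time at UTC−03:30.
08:30 UTC − 3h30m = 05:00 local.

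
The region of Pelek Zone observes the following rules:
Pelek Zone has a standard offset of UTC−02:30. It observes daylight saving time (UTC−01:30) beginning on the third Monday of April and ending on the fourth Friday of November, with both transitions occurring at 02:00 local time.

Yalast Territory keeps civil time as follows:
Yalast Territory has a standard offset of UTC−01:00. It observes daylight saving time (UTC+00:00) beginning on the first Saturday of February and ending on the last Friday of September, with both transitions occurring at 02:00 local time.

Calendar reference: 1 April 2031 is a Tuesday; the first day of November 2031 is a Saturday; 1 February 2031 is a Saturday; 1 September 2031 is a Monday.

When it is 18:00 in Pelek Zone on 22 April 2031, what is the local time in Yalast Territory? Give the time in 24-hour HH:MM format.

1 April 2031 is a Tuesday, so the first Monday is April 7 and the third is April 21.
1 November 2031 is a Saturday, so the first Friday is November 7 and the fourth is November 28.
22 April 2031 falls between 21 April and 28 November, so daylight saving is in effect and Pelek Zone is at UTC−01:30.
18:00 Pelek Zone + 1h30m = 19:30 UTC.
1 February 2031 is a Saturday, so the first Saturday is February 1.
1 September 2031 is a Monday, so Fridays fall on 5, 12, 19, 26; the last is September 26.
At the standard offset (UTC−01:00), 19:30 UTC − 1h = 18:30 Yalast Territory standard time.
The standard-time date in Yalast Territory, 22 April 2031, falls between 1 February and 26 September, so daylight saving is in effect and Yalast Territory is at UTC+00:00.
19:30 UTC + 0h = 19:30 Yalast Territory.

19:30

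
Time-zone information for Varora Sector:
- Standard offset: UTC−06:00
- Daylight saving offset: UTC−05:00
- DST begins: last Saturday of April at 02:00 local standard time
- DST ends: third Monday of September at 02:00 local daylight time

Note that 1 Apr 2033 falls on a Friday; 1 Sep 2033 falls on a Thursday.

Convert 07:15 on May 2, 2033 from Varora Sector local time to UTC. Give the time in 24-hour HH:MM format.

12:15

1 April 2033 is a Friday, so Saturdays fall on 2, 9, 16, 23, 30; the last is April 30.
1 September 2033 is a Thursday, so the first Monday is September 5 and the third is September 19.
Daylight saving runs 30 April – 19 September; May 2, 2033 is inside that window, so Varora Sector is at UTC−05:00.
07:15 local + 5h = 12:15 UTC.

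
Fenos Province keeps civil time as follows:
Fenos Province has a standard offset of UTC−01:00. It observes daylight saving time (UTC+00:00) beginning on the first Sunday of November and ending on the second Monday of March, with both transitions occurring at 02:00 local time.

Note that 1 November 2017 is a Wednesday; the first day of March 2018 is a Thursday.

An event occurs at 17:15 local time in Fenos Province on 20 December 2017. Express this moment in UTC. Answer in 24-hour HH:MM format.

17:15

1 November 2017 is a Wednesday, so the first Sunday is November 5.
1 March 2018 is a Thursday, so the first Monday is March 5 and the second is March 12.
Daylight saving runs 5 November 2017 – 12 March 2018; 20 December 2017 is inside that window, so Fenos Province is at UTC+00:00.
17:15 local − 0h = 17:15 UTC.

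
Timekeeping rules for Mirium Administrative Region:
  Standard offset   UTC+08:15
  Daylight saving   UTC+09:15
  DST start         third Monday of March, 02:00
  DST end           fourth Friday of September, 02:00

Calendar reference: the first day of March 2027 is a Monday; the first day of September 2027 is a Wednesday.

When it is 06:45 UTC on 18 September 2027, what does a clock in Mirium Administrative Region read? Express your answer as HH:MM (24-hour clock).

16:00

1 March 2027 is a Monday, so the first Monday is March 1 and the third is March 15.
1 September 2027 is a Wednesday, so the first Friday is September 3 and the fourth is September 24.
At the standard offset (UTC+08:15), 06:45 UTC + 8h15m = 15:00 Mirium Administrative Region standard time.
The standard-time date in Mirium Administrative Region, 18 September 2027, falls between 15 March and 24 September, so daylight saving is in effect and Mirium Administrative Region is at UTC+09:15.
06:45 UTC + 9h15m = 16:00 local.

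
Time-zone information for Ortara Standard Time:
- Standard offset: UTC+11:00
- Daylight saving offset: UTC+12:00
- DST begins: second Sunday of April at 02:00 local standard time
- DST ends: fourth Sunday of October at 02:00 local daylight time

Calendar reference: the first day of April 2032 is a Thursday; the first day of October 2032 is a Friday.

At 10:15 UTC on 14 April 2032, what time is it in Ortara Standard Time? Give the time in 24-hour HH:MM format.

22:15

1 April 2032 is a Thursday, so the first Sunday is April 4 and the second is April 11.
1 October 2032 is a Friday, so the first Sunday is October 3 and the fourth is October 24.
At the standard offset (UTC+11:00), 10:15 UTC + 11h = 21:15 Ortara Standard Time standard time.
The standard-time date in Ortara Standard Time, 14 April 2032, falls between 11 April and 24 October, so daylight saving is in effect and Ortara Standard Time is at UTC+12:00.
10:15 UTC + 12h = 22:15 local.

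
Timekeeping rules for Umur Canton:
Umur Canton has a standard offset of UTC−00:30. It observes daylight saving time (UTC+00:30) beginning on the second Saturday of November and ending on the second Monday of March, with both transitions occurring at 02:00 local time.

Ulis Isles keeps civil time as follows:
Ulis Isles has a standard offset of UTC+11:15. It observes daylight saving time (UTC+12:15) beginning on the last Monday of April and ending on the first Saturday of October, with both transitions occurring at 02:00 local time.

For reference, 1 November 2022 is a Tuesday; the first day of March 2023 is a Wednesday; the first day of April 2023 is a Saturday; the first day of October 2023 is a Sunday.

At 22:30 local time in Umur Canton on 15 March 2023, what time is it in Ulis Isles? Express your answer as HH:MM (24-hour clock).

10:15

1 November 2022 is a Tuesday, so the first Saturday is November 5 and the second is November 12.
1 March 2023 is a Wednesday, so the first Monday is March 6 and the second is March 13.
Daylight saving runs 12 November 2022 – 13 March 2023; 15 March 2023 is outside that window, so Umur Canton is on standard time at UTC−00:30.
22:30 Umur Canton + 0h30m = 23:00 UTC.
1 April 2023 is a Saturday, so Mondays fall on 3, 10, 17, 24; the last is April 24.
1 October 2023 is a Sunday, so the first Saturday is October 7.
At the standard offset (UTC+11:15), 23:00 UTC + 11h15m = 10:15 Ulis Isles standard time (rolling into the next day, 16 March 2023).
The standard-time date in Ulis Isles, 16 March 2023, does not fall between 24 April and 7 October, so daylight saving is not in effect and Ulis Isles is at UTC+11:15.
23:00 UTC + 11h15m = 10:15 Ulis Isles (rolling into the next day, 16 March 2023).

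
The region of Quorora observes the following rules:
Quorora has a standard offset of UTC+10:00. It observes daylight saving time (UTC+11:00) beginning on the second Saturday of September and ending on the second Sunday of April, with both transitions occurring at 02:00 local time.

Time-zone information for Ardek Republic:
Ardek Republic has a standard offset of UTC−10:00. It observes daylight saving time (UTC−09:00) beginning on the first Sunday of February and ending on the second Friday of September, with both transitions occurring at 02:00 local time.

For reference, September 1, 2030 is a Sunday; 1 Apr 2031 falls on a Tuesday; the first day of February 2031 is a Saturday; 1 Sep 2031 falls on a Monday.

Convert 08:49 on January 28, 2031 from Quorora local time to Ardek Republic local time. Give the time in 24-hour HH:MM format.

1 September 2030 is a Sunday, so the first Saturday is September 7 and the second is September 14.
1 April 2031 is a Tuesday, so the first Sunday is April 6 and the second is April 13.
January 28, 2031 falls between 14 September 2030 and 13 April 2031, so daylight saving is in effect and Quorora is at UTC+11:00.
08:49 Quorora − 11h = 21:49 UTC (rolling into the previous day, 27 January 2031).
1 February 2031 is a Saturday, so the first Sunday is February 2.
1 September 2031 is a Monday, so the first Friday is September 5 and the second is September 12.
At the standard offset (UTC−10:00), 21:49 UTC − 10h = 11:49 Ardek Republic standard time.
The standard-time date in Ardek Republic, January 27, 2031, does not fall between 2 February and 12 September, so daylight saving is not in effect and Ardek Republic is at UTC−10:00.
21:49 UTC − 10h = 11:49 Ardek Republic.

11:49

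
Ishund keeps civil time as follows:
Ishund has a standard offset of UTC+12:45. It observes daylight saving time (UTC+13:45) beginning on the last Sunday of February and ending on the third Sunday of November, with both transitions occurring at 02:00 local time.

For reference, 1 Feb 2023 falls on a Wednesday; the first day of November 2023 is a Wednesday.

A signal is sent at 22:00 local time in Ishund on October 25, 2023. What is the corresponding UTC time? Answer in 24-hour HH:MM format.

08:15

1 February 2023 is a Wednesday, so Sundays fall on 5, 12, 19, 26; the last is February 26.
1 November 2023 is a Wednesday, so the first Sunday is November 5 and the third is November 19.
October 25, 2023 lies within the daylight-saving period (26 February – 19 November), so Ishund is on daylight time, UTC+13:45.
22:00 local − 13h45m = 08:15 UTC.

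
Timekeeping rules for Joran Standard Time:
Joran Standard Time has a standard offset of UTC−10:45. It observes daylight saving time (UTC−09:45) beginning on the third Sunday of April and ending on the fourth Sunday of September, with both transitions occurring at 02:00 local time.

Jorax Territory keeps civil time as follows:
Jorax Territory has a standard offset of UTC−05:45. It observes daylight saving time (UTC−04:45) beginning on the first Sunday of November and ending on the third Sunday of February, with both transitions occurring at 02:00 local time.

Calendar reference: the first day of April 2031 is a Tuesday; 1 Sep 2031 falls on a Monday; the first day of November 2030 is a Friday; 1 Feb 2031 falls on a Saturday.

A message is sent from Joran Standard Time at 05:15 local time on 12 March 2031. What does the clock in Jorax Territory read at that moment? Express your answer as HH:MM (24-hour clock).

10:15

1 April 2031 is a Tuesday, so the first Sunday is April 6 and the third is April 20.
1 September 2031 is a Monday, so the first Sunday is September 7 and the fourth is September 28.
Daylight saving runs 20 April – 28 September; 12 March 2031 is outside that window, so Joran Standard Time is on standard time at UTC−10:45.
05:15 Joran Standard Time + 10h45m = 16:00 UTC.
1 November 2030 is a Friday, so the first Sunday is November 3.
1 February 2031 is a Saturday, so the first Sunday is February 2 and the third is February 16.
At the standard offset (UTC−05:45), 16:00 UTC − 5h45m = 10:15 Jorax Territory standard time.
The standard-time date in Jorax Territory, 12 March 2031, is outside the daylight-saving period (3 November 2030 – 16 February 2031), so Jorax Territory is on standard time, UTC−05:45.
16:00 UTC − 5h45m = 10:15 Jorax Territory.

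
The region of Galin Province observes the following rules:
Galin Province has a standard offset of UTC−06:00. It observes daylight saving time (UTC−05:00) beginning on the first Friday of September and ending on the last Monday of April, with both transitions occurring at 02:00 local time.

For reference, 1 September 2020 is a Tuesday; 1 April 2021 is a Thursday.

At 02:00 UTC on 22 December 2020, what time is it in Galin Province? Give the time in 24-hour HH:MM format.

21:00

1 September 2020 is a Tuesday, so the first Friday is September 4.
1 April 2021 is a Thursday, so Mondays fall on 5, 12, 19, 26; the last is April 26.
At the standard offset (UTC−06:00), 02:00 UTC − 6h = 20:00 Galin Province standard time (rolling into the previous day, 21 December 2020).
The standard-time date in Galin Province, 21 December 2020, lies within the daylight-saving period (4 September 2020 – 26 April 2021), so Galin Province is on daylight time, UTC−05:00.
02:00 UTC − 5h = 21:00 local (rolling into the previous day, 21 December 2020).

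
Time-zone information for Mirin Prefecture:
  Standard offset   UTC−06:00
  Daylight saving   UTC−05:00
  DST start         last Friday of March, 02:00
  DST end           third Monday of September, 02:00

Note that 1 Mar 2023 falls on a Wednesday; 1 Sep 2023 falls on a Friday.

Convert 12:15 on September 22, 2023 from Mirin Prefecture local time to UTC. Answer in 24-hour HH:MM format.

1 March 2023 is a Wednesday, so Fridays fall on 3, 10, 17, 24, 31; the last is March 31.
1 September 2023 is a Friday, so the first Monday is September 4 and the third is September 18.
September 22, 2023 does not fall between 31 March and 18 September, so daylight saving is not in effect and Mirin Prefecture is at UTC−06:00.
12:15 local + 6h = 18:15 UTC.

18:15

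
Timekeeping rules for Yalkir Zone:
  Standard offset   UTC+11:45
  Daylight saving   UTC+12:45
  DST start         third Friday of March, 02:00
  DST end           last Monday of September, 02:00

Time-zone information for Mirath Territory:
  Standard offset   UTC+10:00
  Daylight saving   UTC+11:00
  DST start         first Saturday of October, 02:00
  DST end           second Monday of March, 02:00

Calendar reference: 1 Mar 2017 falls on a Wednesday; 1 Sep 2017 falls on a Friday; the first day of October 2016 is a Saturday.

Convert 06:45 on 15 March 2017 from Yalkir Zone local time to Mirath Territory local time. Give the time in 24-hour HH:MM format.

1 March 2017 is a Wednesday, so the first Friday is March 3 and the third is March 17.
1 September 2017 is a Friday, so Mondays fall on 4, 11, 18, 25; the last is September 25.
Daylight saving runs 17 March – 25 September; 15 March 2017 is outside that window, so Yalkir Zone is on standard time at UTC+11:45.
06:45 Yalkir Zone − 11h45m = 19:00 UTC (rolling into the previous day, 14 March 2017).
1 October 2016 is a Saturday, so the first Saturday is October 1.
1 March 2017 is a Wednesday, so the first Monday is March 6 and the second is March 13.
At the standard offset (UTC+10:00), 19:00 UTC + 10h = 05:00 Mirath Territory standard time (rolling into the next day, 15 March 2017).
The standard-time date in Mirath Territory, 15 March 2017, is outside the daylight-saving period (1 October 2016 – 13 March 2017), so Mirath Territory is on standard time, UTC+10:00.
19:00 UTC + 10h = 05:00 Mirath Territory (rolling into the next day, 15 March 2017).

05:00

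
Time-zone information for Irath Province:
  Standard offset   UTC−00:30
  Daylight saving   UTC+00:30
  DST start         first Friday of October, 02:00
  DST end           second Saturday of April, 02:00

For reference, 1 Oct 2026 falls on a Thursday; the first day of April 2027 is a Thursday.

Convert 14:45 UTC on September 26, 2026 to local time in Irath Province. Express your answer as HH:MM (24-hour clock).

1 October 2026 is a Thursday, so the first Friday is October 2.
1 April 2027 is a Thursday, so the first Saturday is April 3 and the second is April 10.
At the standard offset (UTC−00:30), 14:45 UTC − 0h30m = 14:15 Irath Province standard time.
The standard-time date in Irath Province, September 26, 2026, does not fall between 2 October 2026 and 10 April 2027, so daylight saving is not in effect and Irath Province is at UTC−00:30.
14:45 UTC − 0h30m = 14:15 local.

14:15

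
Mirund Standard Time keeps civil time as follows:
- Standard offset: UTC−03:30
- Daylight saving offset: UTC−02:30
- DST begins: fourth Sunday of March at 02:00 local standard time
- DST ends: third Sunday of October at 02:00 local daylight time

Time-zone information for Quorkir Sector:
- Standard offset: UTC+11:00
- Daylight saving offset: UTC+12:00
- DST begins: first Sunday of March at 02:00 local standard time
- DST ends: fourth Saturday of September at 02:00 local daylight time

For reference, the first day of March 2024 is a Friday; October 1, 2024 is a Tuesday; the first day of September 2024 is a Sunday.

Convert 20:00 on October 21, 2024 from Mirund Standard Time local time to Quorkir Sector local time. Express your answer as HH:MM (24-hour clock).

10:30

1 March 2024 is a Friday, so the first Sunday is March 3 and the fourth is March 24.
1 October 2024 is a Tuesday, so the first Sunday is October 6 and the third is October 20.
October 21, 2024 is outside the daylight-saving period (24 March – 20 October), so Mirund Standard Time is on standard time, UTC−03:30.
20:00 Mirund Standard Time + 3h30m = 23:30 UTC.
1 March 2024 is a Friday, so the first Sunday is March 3.
1 September 2024 is a Sunday, so the first Saturday is September 7 and the fourth is September 28.
At the standard offset (UTC+11:00), 23:30 UTC + 11h = 10:30 Quorkir Sector standard time (rolling into the next day, 22 October 2024).
The standard-time date in Quorkir Sector, October 22, 2024, does not fall between 3 March and 28 September, so daylight saving is not in effect and Quorkir Sector is at UTC+11:00.
23:30 UTC + 11h = 10:30 Quorkir Sector (rolling into the next day, 22 October 2024).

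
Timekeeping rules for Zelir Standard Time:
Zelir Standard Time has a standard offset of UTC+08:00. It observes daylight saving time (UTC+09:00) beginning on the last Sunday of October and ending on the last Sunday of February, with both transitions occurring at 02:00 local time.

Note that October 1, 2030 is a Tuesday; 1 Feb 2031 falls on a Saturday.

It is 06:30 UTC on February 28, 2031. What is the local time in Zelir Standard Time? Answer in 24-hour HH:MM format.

14:30

1 October 2030 is a Tuesday, so Sundays fall on 6, 13, 20, 27; the last is October 27.
1 February 2031 is a Saturday, so Sundays fall on 2, 9, 16, 23; the last is February 23.
At the standard offset (UTC+08:00), 06:30 UTC + 8h = 14:30 Zelir Standard Time standard time.
Daylight saving runs 27 October 2030 – 23 February 2031; the standard-time date in Zelir Standard Time, February 28, 2031, is outside that window, so Zelir Standard Time is on standard time at UTC+08:00.
06:30 UTC + 8h = 14:30 local.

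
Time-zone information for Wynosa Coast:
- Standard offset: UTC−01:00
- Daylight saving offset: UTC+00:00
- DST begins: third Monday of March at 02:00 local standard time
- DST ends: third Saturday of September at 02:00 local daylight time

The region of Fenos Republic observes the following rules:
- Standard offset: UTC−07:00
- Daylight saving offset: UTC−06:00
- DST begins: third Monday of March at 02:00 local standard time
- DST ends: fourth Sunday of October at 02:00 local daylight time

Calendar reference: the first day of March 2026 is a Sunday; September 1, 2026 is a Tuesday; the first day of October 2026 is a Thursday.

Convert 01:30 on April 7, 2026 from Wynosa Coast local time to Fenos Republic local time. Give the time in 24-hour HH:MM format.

19:30

1 March 2026 is a Sunday, so the first Monday is March 2 and the third is March 16.
1 September 2026 is a Tuesday, so the first Saturday is September 5 and the third is September 19.
Daylight saving runs 16 March – 19 September; April 7, 2026 is inside that window, so Wynosa Coast is at UTC+00:00.
01:30 Wynosa Coast − 0h = 01:30 UTC.
1 March 2026 is a Sunday, so the first Monday is March 2 and the third is March 16.
1 October 2026 is a Thursday, so the first Sunday is October 4 and the fourth is October 25.
At the standard offset (UTC−07:00), 01:30 UTC − 7h = 18:30 Fenos Republic standard time (rolling into the previous day, 6 April 2026).
The standard-time date in Fenos Republic, April 6, 2026, lies within the daylight-saving period (16 March – 25 October), so Fenos Republic is on daylight time, UTC−06:00.
01:30 UTC − 6h = 19:30 Fenos Republic (rolling into the previous day, 6 April 2026).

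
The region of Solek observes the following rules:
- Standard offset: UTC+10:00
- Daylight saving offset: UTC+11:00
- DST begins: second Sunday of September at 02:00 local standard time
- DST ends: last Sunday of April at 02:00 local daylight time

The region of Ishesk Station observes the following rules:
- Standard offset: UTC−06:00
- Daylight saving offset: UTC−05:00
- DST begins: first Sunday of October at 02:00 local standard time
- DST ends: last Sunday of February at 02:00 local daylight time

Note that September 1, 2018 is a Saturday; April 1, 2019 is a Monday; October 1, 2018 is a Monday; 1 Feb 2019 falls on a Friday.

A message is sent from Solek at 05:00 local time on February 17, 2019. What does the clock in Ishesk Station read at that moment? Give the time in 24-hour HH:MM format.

13:00

1 September 2018 is a Saturday, so the first Sunday is September 2 and the second is September 9.
1 April 2019 is a Monday, so Sundays fall on 7, 14, 21, 28; the last is April 28.
Daylight saving runs 9 September 2018 – 28 April 2019; February 17, 2019 is inside that window, so Solek is at UTC+11:00.
05:00 Solek − 11h = 18:00 UTC (rolling into the previous day, 16 February 2019).
1 October 2018 is a Monday, so the first Sunday is October 7.
1 February 2019 is a Friday, so Sundays fall on 3, 10, 17, 24; the last is February 24.
At the standard offset (UTC−06:00), 18:00 UTC − 6h = 12:00 Ishesk Station standard time.
The standard-time date in Ishesk Station, February 16, 2019, lies within the daylight-saving period (7 October 2018 – 24 February 2019), so Ishesk Station is on daylight time, UTC−05:00.
18:00 UTC − 5h = 13:00 Ishesk Station.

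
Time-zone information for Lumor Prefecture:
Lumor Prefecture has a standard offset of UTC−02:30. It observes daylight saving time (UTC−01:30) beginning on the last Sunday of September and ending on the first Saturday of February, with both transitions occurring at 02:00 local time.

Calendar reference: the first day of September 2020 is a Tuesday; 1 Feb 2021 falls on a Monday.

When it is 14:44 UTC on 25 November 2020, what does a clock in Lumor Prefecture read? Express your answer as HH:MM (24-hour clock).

1 September 2020 is a Tuesday, so Sundays fall on 6, 13, 20, 27; the last is September 27.
1 February 2021 is a Monday, so the first Saturday is February 6.
At the standard offset (UTC−02:30), 14:44 UTC − 2h30m = 12:14 Lumor Prefecture standard time.
The standard-time date in Lumor Prefecture, 25 November 2020, lies within the daylight-saving period (27 September 2020 – 6 February 2021), so Lumor Prefecture is on daylight time, UTC−01:30.
14:44 UTC − 1h30m = 13:14 local.

13:14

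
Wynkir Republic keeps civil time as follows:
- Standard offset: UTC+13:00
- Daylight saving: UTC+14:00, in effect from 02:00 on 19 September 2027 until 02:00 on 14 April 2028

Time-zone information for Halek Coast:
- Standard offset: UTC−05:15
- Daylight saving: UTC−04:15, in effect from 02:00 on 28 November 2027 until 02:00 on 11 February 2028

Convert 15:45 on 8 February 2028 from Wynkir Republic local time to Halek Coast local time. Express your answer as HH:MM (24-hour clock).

21:30

8 February 2028 falls between 19 September 2027 and 14 April 2028, so daylight saving is in effect and Wynkir Republic is at UTC+14:00.
15:45 Wynkir Republic − 14h = 01:45 UTC.
At the standard offset (UTC−05:15), 01:45 UTC − 5h15m = 20:30 Halek Coast standard time (rolling into the previous day, 7 February 2028).
The standard-time date in Halek Coast, 7 February 2028, falls between 28 November 2027 and 11 February 2028, so daylight saving is in effect and Halek Coast is at UTC−04:15.
01:45 UTC − 4h15m = 21:30 Halek Coast (rolling into the previous day, 7 February 2028).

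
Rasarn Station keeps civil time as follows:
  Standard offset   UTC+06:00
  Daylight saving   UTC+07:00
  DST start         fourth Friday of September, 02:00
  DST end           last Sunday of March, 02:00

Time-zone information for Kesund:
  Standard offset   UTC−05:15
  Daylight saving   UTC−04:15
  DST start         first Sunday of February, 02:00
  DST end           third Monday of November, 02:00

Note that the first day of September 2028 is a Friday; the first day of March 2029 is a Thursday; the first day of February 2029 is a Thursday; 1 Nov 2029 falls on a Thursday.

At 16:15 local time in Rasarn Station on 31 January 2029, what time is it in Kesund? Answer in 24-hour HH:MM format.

04:00

1 September 2028 is a Friday, so the first Friday is September 1 and the fourth is September 22.
1 March 2029 is a Thursday, so Sundays fall on 4, 11, 18, 25; the last is March 25.
31 January 2029 lies within the daylight-saving period (22 September 2028 – 25 March 2029), so Rasarn Station is on daylight time, UTC+07:00.
16:15 Rasarn Station − 7h = 09:15 UTC.
1 February 2029 is a Thursday, so the first Sunday is February 4.
1 November 2029 is a Thursday, so the first Monday is November 5 and the third is November 19.
At the standard offset (UTC−05:15), 09:15 UTC − 5h15m = 04:00 Kesund standard time.
The standard-time date in Kesund, 31 January 2029, does not fall between 4 February and 19 November, so daylight saving is not in effect and Kesund is at UTC−05:15.
09:15 UTC − 5h15m = 04:00 Kesund.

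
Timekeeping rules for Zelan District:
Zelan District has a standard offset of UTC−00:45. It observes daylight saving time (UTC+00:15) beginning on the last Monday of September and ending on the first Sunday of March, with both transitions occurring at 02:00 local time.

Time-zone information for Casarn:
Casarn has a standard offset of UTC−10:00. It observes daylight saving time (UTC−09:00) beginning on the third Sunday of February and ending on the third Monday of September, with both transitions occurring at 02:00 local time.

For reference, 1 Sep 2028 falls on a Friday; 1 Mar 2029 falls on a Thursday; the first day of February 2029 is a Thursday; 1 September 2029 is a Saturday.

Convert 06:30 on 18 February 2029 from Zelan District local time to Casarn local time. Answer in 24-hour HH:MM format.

1 September 2028 is a Friday, so Mondays fall on 4, 11, 18, 25; the last is September 25.
1 March 2029 is a Thursday, so the first Sunday is March 4.
18 February 2029 lies within the daylight-saving period (25 September 2028 – 4 March 2029), so Zelan District is on daylight time, UTC+00:15.
06:30 Zelan District − 0h15m = 06:15 UTC.
1 February 2029 is a Thursday, so the first Sunday is February 4 and the third is February 18.
1 September 2029 is a Saturday, so the first Monday is September 3 and the third is September 17.
At the standard offset (UTC−10:00), 06:15 UTC − 10h = 20:15 Casarn standard time (rolling into the previous day, 17 February 2029).
The standard-time date in Casarn, 17 February 2029, is outside the daylight-saving period (18 February – 17 September), so Casarn is on standard time, UTC−10:00.
06:15 UTC − 10h = 20:15 Casarn (rolling into the previous day, 17 February 2029).

20:15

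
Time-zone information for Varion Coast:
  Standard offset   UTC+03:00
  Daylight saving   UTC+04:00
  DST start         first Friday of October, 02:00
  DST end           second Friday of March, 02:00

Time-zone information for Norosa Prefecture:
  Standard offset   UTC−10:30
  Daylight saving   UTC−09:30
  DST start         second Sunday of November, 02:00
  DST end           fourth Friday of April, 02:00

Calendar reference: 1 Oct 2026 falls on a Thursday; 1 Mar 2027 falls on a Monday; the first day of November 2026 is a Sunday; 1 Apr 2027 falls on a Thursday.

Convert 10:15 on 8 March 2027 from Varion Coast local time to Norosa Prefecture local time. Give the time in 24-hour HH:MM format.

20:45

1 October 2026 is a Thursday, so the first Friday is October 2.
1 March 2027 is a Monday, so the first Friday is March 5 and the second is March 12.
Daylight saving runs 2 October 2026 – 12 March 2027; 8 March 2027 is inside that window, so Varion Coast is at UTC+04:00.
10:15 Varion Coast − 4h = 06:15 UTC.
1 November 2026 is a Sunday, so the first Sunday is November 1 and the second is November 8.
1 April 2027 is a Thursday, so the first Friday is April 2 and the fourth is April 23.
At the standard offset (UTC−10:30), 06:15 UTC − 10h30m = 19:45 Norosa Prefecture standard time (rolling into the previous day, 7 March 2027).
Daylight saving runs 8 November 2026 – 23 April 2027; the standard-time date in Norosa Prefecture, 7 March 2027, is inside that window, so Norosa Prefecture is at UTC−09:30.
06:15 UTC − 9h30m = 20:45 Norosa Prefecture (rolling into the previous day, 7 March 2027).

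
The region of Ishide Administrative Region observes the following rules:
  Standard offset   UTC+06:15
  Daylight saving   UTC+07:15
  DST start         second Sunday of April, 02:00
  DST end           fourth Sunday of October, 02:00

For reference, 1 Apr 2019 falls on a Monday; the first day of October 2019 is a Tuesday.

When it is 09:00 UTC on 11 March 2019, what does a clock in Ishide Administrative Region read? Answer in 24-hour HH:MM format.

1 April 2019 is a Monday, so the first Sunday is April 7 and the second is April 14.
1 October 2019 is a Tuesday, so the first Sunday is October 6 and the fourth is October 27.
At the standard offset (UTC+06:15), 09:00 UTC + 6h15m = 15:15 Ishide Administrative Region standard time.
The standard-time date in Ishide Administrative Region, 11 March 2019, does not fall between 14 April and 27 October, so daylight saving is not in effect and Ishide Administrative Region is at UTC+06:15.
09:00 UTC + 6h15m = 15:15 local.

15:15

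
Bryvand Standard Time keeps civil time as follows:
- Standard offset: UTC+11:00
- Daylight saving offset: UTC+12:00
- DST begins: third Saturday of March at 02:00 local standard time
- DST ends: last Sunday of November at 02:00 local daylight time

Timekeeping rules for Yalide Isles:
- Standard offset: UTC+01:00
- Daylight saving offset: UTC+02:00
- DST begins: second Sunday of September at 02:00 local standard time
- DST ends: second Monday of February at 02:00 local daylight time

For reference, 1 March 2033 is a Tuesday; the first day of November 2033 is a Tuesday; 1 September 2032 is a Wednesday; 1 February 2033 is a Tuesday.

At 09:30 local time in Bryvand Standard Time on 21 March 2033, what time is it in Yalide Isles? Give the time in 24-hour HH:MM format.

22:30

1 March 2033 is a Tuesday, so the first Saturday is March 5 and the third is March 19.
1 November 2033 is a Tuesday, so Sundays fall on 6, 13, 20, 27; the last is November 27.
Daylight saving runs 19 March – 27 November; 21 March 2033 is inside that window, so Bryvand Standard Time is at UTC+12:00.
09:30 Bryvand Standard Time − 12h = 21:30 UTC (rolling into the previous day, 20 March 2033).
1 September 2032 is a Wednesday, so the first Sunday is September 5 and the second is September 12.
1 February 2033 is a Tuesday, so the first Monday is February 7 and the second is February 14.
At the standard offset (UTC+01:00), 21:30 UTC + 1h = 22:30 Yalide Isles standard time.
The standard-time date in Yalide Isles, 20 March 2033, is outside the daylight-saving period (12 September 2032 – 14 February 2033), so Yalide Isles is on standard time, UTC+01:00.
21:30 UTC + 1h = 22:30 Yalide Isles.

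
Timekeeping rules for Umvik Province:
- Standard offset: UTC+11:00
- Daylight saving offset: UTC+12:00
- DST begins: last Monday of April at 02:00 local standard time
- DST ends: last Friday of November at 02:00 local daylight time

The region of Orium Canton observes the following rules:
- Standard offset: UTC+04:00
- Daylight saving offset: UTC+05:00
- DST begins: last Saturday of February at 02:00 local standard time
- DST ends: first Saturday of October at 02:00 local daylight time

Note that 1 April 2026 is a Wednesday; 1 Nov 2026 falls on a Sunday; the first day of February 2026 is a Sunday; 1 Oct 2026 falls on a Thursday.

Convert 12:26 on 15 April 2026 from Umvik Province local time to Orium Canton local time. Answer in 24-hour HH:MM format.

06:26

1 April 2026 is a Wednesday, so Mondays fall on 6, 13, 20, 27; the last is April 27.
1 November 2026 is a Sunday, so Fridays fall on 6, 13, 20, 27; the last is November 27.
15 April 2026 is outside the daylight-saving period (27 April – 27 November), so Umvik Province is on standard time, UTC+11:00.
12:26 Umvik Province − 11h = 01:26 UTC.
1 February 2026 is a Sunday, so Saturdays fall on 7, 14, 21, 28; the last is February 28.
1 October 2026 is a Thursday, so the first Saturday is October 3.
At the standard offset (UTC+04:00), 01:26 UTC + 4h = 05:26 Orium Canton standard time.
The standard-time date in Orium Canton, 15 April 2026, falls between 28 February and 3 October, so daylight saving is in effect and Orium Canton is at UTC+05:00.
01:26 UTC + 5h = 06:26 Orium Canton.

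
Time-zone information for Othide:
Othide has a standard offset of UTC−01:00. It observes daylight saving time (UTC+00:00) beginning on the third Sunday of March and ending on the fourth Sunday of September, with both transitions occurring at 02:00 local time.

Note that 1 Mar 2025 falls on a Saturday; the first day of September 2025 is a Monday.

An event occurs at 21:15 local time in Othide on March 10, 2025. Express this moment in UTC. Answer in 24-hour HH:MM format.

22:15

1 March 2025 is a Saturday, so the first Sunday is March 2 and the third is March 16.
1 September 2025 is a Monday, so the first Sunday is September 7 and the fourth is September 28.
March 10, 2025 is outside the daylight-saving period (16 March – 28 September), so Othide is on standard time, UTC−01:00.
21:15 local + 1h = 22:15 UTC.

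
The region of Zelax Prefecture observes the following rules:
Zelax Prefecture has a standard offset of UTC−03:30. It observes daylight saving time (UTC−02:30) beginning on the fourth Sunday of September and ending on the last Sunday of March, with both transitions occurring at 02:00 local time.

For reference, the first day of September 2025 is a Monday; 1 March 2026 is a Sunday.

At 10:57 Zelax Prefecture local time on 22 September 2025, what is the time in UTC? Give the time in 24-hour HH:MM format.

14:27

1 September 2025 is a Monday, so the first Sunday is September 7 and the fourth is September 28.
1 March 2026 is a Sunday, so Sundays fall on 1, 8, 15, 22, 29; the last is March 29.
22 September 2025 does not fall between 28 September 2025 and 29 March 2026, so daylight saving is not in effect and Zelax Prefecture is at UTC−03:30.
10:57 local + 3h30m = 14:27 UTC.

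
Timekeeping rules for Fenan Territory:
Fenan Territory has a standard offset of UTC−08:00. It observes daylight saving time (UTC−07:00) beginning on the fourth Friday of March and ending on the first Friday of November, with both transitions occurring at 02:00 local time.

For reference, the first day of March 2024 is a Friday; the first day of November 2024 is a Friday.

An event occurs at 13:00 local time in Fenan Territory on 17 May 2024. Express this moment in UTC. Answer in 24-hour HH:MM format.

1 March 2024 is a Friday, so the first Friday is March 1 and the fourth is March 22.
1 November 2024 is a Friday, so the first Friday is November 1.
17 May 2024 lies within the daylight-saving period (22 March – 1 November), so Fenan Territory is on daylight time, UTC−07:00.
13:00 local + 7h = 20:00 UTC.

20:00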